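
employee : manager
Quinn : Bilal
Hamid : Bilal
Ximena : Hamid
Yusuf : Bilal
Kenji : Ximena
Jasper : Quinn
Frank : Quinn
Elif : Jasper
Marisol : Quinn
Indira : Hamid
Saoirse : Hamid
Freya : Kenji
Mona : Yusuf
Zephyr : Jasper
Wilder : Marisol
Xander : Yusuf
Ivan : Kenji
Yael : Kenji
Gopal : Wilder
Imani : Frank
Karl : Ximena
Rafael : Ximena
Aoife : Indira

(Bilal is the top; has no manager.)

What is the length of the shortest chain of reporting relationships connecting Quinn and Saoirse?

Quinn is 1 level below Bilal, and Saoirse is 2 levels below Bilal (their lowest common manager). The shortest path runs up from Quinn to Bilal and back down to Saoirse: 1 + 2 = 3 links.

3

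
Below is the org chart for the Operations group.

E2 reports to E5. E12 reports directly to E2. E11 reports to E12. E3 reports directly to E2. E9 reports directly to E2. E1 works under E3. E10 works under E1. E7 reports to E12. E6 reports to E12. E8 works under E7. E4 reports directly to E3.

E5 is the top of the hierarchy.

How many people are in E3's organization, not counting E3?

3

E3 directly manages E1, E4. Under E1: E10 (1). E4 has no reports. So E3's organization is 2 direct reports plus everyone under them: 2 + 1 = 3.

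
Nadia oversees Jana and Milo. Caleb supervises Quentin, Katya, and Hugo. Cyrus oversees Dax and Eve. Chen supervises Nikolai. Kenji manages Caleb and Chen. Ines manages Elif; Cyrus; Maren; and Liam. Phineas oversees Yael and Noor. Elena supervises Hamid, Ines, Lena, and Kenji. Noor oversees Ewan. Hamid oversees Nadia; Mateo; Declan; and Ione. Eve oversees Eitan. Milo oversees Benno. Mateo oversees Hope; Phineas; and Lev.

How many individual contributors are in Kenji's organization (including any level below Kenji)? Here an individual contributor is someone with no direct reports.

The people in Kenji's organization with no one reporting to them are Nikolai, Hugo, Katya, Quentin. That is 4.

4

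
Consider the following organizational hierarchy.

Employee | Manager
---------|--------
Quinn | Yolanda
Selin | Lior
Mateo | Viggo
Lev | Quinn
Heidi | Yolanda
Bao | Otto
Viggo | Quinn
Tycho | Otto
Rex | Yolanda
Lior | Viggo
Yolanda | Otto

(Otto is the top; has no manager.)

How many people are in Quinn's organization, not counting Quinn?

Quinn directly manages Viggo, Lev. Under Viggo: Lior, Selin, Mateo (3). Lev has no reports. So Quinn's organization is 2 direct reports plus everyone under them: 4 + 1 = 5.

5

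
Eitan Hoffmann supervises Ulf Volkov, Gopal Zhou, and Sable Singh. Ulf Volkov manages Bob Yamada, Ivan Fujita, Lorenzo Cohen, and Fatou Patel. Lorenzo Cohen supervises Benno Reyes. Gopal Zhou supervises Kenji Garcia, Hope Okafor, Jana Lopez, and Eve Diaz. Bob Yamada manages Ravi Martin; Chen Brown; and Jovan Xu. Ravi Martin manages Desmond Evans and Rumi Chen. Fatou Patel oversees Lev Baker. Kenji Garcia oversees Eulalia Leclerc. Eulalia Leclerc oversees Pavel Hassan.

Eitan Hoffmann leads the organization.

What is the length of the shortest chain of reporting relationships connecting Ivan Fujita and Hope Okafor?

Ivan Fujita is 2 levels below Eitan Hoffmann, and Hope Okafor is 2 levels below Eitan Hoffmann (their lowest common manager). The shortest path runs up from Ivan Fujita to Eitan Hoffmann and back down to Hope Okafor: 2 + 2 = 4 links.

4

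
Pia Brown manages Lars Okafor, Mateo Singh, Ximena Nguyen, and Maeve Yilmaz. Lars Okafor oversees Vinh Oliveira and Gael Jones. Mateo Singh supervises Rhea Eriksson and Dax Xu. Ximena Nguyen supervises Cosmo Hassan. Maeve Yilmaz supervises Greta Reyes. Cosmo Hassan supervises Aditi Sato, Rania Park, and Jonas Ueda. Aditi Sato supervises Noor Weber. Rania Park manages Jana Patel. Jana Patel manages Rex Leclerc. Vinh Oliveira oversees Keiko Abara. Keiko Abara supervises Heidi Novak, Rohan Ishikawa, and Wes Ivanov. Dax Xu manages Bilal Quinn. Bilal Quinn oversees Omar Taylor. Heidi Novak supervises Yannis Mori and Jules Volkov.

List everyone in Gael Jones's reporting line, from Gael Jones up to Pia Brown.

Gael Jones -> Lars Okafor -> Pia Brown

Gael Jones reports to Lars Okafor. Lars Okafor reports to Pia Brown. Pia Brown is at the top.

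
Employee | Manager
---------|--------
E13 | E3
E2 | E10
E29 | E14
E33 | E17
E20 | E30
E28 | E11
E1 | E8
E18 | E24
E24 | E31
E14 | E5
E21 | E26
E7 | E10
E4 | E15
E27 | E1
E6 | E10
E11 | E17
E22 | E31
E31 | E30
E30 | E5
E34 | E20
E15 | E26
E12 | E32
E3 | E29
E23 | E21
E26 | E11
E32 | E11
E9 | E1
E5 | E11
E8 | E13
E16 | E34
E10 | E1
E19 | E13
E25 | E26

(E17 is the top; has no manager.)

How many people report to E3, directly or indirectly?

10

E3 directly manages E13. Under E13: E19, E8, E1, E9, E27, E10, E2, E7, E6 (9). That's 10 in total.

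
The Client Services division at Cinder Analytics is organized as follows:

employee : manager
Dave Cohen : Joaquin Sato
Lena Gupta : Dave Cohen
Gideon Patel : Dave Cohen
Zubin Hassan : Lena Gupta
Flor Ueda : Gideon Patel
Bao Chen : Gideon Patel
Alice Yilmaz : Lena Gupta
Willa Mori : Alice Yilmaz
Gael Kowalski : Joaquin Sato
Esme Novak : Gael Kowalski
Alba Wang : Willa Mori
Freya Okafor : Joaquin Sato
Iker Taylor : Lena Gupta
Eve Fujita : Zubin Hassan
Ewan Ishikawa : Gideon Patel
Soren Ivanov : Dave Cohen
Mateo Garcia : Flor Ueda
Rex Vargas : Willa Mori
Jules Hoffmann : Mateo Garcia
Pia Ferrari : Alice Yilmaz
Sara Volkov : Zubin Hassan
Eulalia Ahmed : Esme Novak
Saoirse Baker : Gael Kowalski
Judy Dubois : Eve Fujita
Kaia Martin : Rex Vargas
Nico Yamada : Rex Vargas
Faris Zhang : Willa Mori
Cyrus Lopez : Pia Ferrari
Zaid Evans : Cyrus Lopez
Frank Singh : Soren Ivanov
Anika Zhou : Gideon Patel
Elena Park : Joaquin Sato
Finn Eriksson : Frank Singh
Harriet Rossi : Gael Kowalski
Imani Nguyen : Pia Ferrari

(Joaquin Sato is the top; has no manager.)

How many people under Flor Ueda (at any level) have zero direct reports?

The only person in Flor Ueda's organization with no one reporting to them is Jules Hoffmann. That is 1.

1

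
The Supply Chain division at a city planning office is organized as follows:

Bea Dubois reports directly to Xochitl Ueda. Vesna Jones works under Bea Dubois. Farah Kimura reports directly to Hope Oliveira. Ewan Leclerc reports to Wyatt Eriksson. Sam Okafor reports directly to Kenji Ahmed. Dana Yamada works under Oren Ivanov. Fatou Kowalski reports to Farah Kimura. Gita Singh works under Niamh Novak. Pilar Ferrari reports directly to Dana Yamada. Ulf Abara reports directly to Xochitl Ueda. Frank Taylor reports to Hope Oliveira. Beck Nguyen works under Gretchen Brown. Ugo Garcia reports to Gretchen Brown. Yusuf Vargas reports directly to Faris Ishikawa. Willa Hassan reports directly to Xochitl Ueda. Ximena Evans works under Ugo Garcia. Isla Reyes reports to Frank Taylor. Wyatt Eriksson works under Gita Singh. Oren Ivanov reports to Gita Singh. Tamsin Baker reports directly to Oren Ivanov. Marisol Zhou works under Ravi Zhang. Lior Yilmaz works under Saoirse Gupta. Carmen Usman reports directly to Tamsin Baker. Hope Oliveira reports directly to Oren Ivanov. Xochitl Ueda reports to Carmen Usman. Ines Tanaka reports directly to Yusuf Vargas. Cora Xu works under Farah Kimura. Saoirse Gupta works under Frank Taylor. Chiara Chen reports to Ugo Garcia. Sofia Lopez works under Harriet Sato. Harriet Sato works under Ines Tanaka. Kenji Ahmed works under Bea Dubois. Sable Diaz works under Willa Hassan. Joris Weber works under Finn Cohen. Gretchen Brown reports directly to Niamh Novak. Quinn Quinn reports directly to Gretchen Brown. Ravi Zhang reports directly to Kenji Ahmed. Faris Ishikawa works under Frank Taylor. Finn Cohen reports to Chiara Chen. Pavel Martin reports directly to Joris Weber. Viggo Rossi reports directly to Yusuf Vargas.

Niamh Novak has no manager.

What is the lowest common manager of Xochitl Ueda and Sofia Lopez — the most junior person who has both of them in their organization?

Oren Ivanov

Xochitl Ueda's chain of managers is Carmen Usman, Tamsin Baker, Oren Ivanov, Gita Singh, Niamh Novak. Sofia Lopez's chain of managers is Harriet Sato, Ines Tanaka, Yusuf Vargas, Faris Ishikawa, Frank Taylor, Hope Oliveira, Oren Ivanov, Gita Singh, Niamh Novak. The first manager that appears in both chains is Oren Ivanov.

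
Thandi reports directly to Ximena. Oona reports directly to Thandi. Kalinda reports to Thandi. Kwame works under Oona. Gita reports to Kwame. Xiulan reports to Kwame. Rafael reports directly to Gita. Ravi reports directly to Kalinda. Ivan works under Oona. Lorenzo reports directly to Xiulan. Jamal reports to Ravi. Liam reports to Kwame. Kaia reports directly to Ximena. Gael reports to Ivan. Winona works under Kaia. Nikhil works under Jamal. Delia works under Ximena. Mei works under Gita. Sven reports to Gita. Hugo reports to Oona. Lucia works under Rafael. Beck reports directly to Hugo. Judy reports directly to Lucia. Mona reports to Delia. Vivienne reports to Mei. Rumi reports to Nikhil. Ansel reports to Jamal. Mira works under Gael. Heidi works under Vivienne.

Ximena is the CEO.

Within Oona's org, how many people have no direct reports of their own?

7

The people in Oona's organization with no one reporting to them are Beck, Mira, Liam, Lorenzo, Sven, Heidi, Judy. That is 7.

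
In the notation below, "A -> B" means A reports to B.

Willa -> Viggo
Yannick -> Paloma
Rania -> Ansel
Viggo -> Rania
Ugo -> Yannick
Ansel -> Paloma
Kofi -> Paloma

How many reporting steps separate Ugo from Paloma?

Chain from Ugo up to Paloma: Ugo → Yannick → Paloma. That is 2 steps up, so Ugo is 2 levels below Paloma.

2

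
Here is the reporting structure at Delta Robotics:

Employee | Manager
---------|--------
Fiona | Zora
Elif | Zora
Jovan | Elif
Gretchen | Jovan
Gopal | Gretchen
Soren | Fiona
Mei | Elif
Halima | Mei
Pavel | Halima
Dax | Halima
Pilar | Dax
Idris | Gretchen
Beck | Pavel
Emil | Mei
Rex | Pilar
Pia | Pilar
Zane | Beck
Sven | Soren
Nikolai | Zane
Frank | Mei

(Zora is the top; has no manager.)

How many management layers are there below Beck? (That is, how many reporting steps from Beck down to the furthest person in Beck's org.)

The longest chain under Beck runs Beck → Zane → Nikolai, which is 2 levels below Beck.

2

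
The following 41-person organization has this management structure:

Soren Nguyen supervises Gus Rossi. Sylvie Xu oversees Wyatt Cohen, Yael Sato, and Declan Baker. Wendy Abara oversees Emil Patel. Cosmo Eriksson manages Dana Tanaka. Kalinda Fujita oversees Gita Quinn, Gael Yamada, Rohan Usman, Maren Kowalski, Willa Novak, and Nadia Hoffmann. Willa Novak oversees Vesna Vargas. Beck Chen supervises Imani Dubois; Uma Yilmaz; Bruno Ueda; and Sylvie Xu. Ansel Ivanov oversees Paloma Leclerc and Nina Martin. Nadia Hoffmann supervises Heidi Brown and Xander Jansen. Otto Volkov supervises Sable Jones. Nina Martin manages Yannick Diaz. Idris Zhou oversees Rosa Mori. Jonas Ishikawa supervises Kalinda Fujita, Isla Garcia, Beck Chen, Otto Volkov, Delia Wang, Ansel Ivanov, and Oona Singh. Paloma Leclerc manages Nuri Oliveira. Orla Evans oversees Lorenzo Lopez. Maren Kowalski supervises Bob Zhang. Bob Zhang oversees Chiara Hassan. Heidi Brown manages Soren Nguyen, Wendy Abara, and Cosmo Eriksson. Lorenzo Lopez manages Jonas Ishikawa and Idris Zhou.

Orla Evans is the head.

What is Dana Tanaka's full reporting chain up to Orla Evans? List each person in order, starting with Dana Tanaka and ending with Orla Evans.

Dana Tanaka -> Cosmo Eriksson -> Heidi Brown -> Nadia Hoffmann -> Kalinda Fujita -> Jonas Ishikawa -> Lorenzo Lopez -> Orla Evans

Dana Tanaka reports to Cosmo Eriksson. Cosmo Eriksson reports to Heidi Brown. Heidi Brown reports to Nadia Hoffmann. Nadia Hoffmann reports to Kalinda Fujita. Kalinda Fujita reports to Jonas Ishikawa. Jonas Ishikawa reports to Lorenzo Lopez. Lorenzo Lopez reports to Orla Evans. Orla Evans is at the top.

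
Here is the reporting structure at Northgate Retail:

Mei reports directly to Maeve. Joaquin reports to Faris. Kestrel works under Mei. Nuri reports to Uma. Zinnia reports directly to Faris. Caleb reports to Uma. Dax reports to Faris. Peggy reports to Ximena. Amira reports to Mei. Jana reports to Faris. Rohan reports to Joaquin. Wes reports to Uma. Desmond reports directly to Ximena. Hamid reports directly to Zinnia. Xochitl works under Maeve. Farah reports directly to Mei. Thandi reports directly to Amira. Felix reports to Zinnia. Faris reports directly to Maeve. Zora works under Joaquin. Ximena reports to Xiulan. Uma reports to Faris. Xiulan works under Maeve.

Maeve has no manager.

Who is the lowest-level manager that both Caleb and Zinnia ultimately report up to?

Caleb's chain of managers is Uma, Faris, Maeve. Zinnia's chain of managers is Faris, Maeve. The first manager that appears in both chains is Faris.

Faris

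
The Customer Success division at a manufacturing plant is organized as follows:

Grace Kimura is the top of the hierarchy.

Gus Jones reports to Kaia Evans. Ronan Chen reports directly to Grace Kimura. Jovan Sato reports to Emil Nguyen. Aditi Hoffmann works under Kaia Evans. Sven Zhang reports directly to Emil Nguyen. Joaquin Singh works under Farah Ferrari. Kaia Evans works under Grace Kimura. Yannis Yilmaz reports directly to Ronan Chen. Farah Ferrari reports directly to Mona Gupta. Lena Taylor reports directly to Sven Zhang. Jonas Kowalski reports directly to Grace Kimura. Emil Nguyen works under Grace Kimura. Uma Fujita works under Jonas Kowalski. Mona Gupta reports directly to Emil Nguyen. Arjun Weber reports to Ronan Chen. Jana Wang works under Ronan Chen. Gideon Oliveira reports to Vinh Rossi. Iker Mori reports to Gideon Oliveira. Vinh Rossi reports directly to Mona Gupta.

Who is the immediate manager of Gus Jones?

Gus Jones reports directly to Kaia Evans.

Kaia Evans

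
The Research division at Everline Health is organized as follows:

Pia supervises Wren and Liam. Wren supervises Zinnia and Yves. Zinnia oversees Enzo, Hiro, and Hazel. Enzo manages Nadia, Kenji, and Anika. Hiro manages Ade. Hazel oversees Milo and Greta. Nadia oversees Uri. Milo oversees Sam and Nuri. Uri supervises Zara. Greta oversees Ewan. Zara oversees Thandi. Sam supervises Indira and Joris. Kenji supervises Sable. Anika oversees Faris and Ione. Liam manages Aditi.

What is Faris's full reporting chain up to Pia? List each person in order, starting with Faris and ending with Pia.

Faris reports to Anika. Anika reports to Enzo. Enzo reports to Zinnia. Zinnia reports to Wren. Wren reports to Pia. Pia is at the top.

Faris -> Anika -> Enzo -> Zinnia -> Wren -> Pia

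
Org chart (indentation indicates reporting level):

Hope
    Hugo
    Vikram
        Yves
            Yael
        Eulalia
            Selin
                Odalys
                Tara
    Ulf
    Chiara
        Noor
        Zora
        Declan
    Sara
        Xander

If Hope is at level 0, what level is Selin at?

3

Chain from Selin up to Hope: Selin → Eulalia → Vikram → Hope. That is 3 steps up, so Selin is 3 levels below Hope.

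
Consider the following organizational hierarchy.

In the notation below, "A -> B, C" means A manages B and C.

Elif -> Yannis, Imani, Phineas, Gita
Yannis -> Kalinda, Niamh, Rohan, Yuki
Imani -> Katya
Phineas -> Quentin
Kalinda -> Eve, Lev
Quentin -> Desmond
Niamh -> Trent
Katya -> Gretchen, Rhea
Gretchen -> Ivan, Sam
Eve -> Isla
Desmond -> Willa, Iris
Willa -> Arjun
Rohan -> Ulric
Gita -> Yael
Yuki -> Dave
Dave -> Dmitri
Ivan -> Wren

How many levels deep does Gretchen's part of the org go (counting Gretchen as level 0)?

2

The longest chain under Gretchen runs Gretchen → Ivan → Wren, which is 2 levels below Gretchen.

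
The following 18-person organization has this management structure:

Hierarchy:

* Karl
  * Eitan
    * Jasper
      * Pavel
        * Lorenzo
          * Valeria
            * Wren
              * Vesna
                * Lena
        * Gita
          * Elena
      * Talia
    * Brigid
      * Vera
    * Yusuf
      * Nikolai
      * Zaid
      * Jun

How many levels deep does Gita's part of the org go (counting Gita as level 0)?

1

The longest chain under Gita runs Gita → Elena, which is 1 level below Gita.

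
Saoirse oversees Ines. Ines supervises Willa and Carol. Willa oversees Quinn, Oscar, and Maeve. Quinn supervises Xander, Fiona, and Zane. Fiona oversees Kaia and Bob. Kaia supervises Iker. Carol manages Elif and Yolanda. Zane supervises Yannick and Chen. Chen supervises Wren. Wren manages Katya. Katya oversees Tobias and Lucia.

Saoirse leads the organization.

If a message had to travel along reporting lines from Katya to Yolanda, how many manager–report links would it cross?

Katya is 6 levels below Ines, and Yolanda is 2 levels below Ines (their lowest common manager). The shortest path runs up from Katya to Ines and back down to Yolanda: 6 + 2 = 8 links.

8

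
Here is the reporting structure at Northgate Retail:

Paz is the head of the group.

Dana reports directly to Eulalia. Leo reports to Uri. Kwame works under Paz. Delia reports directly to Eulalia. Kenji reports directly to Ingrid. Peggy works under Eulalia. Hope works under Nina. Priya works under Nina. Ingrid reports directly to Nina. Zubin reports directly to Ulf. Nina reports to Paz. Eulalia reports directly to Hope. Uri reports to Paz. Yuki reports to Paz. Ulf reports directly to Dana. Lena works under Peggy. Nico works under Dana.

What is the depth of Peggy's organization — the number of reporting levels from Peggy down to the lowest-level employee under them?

1

The longest chain under Peggy runs Peggy → Lena, which is 1 level below Peggy.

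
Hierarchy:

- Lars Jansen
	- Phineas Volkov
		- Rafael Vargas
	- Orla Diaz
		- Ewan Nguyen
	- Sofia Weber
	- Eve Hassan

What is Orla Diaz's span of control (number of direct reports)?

Orla Diaz directly manages Ewan Nguyen. That is 1 direct report.

1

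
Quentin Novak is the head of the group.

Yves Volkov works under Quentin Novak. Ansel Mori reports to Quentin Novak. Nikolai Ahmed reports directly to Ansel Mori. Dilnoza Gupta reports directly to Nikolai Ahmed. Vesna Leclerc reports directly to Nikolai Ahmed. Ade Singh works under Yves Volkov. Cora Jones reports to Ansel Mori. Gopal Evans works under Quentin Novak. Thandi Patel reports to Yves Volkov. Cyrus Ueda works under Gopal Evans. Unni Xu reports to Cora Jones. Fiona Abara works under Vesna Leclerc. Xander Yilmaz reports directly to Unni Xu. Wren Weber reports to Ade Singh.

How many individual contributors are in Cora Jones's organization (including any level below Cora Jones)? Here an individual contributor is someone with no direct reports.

The only person in Cora Jones's organization with no one reporting to them is Xander Yilmaz. That is 1.

1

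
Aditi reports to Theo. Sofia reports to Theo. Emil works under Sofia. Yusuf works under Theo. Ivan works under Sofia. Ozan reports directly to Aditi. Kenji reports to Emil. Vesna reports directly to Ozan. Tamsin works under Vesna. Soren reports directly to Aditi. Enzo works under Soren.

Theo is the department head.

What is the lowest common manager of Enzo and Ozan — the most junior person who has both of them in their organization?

Enzo's chain of managers is Soren, Aditi, Theo. Ozan's chain of managers is Aditi, Theo. The first manager that appears in both chains is Aditi.

Aditi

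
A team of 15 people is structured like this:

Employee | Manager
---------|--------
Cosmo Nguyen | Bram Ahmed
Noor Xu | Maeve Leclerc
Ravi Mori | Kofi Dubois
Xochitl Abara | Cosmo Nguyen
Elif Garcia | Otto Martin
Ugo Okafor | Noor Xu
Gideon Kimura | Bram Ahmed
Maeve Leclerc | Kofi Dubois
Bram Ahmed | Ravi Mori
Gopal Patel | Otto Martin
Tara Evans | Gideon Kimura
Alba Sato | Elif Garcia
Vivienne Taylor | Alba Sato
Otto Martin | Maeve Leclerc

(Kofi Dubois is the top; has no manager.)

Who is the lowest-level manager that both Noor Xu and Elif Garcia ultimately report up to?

Maeve Leclerc

Noor Xu's chain of managers is Maeve Leclerc, Kofi Dubois. Elif Garcia's chain of managers is Otto Martin, Maeve Leclerc, Kofi Dubois. The first manager that appears in both chains is Maeve Leclerc.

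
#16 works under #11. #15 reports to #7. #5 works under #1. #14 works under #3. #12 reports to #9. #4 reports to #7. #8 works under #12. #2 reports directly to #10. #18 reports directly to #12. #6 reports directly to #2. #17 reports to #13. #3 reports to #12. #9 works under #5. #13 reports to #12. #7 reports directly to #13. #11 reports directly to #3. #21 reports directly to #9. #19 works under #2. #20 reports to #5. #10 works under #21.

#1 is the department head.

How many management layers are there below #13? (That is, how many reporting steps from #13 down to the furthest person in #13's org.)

2

The longest chain under #13 runs #13 → #7 → #15, which is 2 levels below #13.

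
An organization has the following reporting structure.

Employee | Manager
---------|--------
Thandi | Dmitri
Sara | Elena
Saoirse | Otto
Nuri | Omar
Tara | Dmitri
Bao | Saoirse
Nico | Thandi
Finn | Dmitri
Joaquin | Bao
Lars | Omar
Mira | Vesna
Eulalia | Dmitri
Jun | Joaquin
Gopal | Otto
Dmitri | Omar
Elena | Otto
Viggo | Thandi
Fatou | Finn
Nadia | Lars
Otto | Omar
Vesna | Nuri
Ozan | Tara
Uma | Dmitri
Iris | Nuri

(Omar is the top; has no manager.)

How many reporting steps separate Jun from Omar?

5

Chain from Jun up to Omar: Jun → Joaquin → Bao → Saoirse → Otto → Omar. That is 5 steps up, so Jun is 5 levels below Omar.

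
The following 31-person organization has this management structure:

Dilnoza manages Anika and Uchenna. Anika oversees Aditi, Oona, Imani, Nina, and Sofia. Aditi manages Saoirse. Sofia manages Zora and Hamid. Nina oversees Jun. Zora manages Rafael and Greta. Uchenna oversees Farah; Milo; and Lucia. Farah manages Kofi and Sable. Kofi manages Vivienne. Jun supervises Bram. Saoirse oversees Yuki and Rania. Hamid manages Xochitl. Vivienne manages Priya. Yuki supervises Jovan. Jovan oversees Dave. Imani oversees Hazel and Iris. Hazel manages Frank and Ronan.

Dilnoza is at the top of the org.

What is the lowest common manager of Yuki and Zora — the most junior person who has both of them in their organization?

Yuki's chain of managers is Saoirse, Aditi, Anika, Dilnoza. Zora's chain of managers is Sofia, Anika, Dilnoza. The first manager that appears in both chains is Anika.

Anika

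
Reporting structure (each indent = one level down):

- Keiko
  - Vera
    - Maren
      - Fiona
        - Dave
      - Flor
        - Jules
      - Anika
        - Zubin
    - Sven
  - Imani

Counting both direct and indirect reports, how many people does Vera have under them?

Vera directly manages Maren, Sven. Under Maren: Anika, Zubin, Flor, Jules, Fiona, Dave (6). Sven has no reports. So Vera's organization is 2 direct reports plus everyone under them: 7 + 1 = 8.

8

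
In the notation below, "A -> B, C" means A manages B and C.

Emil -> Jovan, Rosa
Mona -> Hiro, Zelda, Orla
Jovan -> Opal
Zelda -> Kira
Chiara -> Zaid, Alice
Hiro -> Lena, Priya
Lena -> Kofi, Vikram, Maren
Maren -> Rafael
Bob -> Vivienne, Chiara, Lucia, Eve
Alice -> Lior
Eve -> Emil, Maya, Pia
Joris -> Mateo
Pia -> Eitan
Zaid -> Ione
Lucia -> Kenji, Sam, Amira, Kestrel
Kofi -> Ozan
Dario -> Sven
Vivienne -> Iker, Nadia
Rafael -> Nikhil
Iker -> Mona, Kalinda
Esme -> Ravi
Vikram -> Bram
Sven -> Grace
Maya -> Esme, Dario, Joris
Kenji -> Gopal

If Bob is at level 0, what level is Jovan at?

3

Chain from Jovan up to Bob: Jovan → Emil → Eve → Bob. That is 3 steps up, so Jovan is 3 levels below Bob.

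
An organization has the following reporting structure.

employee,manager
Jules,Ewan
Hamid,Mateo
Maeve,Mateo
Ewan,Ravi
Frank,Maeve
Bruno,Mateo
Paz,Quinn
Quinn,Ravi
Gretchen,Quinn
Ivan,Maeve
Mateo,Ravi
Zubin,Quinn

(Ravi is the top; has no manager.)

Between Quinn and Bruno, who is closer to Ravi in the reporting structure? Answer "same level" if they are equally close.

Quinn

Quinn is 1 level below Ravi; Bruno is 2. Quinn is higher.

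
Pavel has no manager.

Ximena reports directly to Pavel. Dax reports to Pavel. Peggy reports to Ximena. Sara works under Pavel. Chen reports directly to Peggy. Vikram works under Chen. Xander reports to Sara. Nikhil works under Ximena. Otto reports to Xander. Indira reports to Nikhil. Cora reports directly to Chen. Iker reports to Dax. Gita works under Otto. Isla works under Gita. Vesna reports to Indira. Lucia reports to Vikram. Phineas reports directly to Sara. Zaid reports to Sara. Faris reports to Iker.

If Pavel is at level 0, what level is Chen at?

Chain from Chen up to Pavel: Chen → Peggy → Ximena → Pavel. That is 3 steps up, so Chen is 3 levels below Pavel.

3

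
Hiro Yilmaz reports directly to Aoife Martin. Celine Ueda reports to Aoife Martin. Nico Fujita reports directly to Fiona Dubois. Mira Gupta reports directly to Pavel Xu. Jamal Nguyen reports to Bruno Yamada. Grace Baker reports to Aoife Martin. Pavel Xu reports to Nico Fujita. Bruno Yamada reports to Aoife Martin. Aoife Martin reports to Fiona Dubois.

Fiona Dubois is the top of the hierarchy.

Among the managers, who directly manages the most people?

Direct-report counts: Fiona Dubois has 2; Nico Fujita has 1; Pavel Xu has 1; Aoife Martin has 4; Bruno Yamada has 1. The largest is 4, held by Aoife Martin.

Aoife Martin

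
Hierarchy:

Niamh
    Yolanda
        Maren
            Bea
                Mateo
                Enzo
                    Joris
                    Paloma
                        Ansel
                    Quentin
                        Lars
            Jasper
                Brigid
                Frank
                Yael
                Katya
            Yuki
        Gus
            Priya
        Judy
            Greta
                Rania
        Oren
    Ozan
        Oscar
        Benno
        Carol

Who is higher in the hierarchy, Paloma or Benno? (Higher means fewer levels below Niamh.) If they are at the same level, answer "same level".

Benno

Paloma is 5 levels below Niamh; Benno is 2. Benno is higher.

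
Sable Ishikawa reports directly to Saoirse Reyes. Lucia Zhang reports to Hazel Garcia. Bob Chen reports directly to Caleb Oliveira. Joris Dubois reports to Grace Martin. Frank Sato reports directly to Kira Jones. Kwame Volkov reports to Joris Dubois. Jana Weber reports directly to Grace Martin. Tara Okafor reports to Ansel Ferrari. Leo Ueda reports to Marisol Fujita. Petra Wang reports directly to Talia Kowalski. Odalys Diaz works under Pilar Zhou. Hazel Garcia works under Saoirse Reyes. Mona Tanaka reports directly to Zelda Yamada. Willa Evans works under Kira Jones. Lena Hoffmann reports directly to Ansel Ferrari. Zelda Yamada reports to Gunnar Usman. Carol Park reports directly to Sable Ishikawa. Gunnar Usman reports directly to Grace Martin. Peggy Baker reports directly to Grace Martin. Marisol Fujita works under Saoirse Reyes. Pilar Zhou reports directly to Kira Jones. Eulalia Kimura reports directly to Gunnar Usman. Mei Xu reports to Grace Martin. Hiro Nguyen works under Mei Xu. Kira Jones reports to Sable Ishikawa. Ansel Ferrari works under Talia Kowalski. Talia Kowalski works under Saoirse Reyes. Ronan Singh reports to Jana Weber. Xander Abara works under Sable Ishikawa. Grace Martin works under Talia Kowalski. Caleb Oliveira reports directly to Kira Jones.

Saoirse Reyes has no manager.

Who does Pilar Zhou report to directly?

Kira Jones

Pilar Zhou reports directly to Kira Jones.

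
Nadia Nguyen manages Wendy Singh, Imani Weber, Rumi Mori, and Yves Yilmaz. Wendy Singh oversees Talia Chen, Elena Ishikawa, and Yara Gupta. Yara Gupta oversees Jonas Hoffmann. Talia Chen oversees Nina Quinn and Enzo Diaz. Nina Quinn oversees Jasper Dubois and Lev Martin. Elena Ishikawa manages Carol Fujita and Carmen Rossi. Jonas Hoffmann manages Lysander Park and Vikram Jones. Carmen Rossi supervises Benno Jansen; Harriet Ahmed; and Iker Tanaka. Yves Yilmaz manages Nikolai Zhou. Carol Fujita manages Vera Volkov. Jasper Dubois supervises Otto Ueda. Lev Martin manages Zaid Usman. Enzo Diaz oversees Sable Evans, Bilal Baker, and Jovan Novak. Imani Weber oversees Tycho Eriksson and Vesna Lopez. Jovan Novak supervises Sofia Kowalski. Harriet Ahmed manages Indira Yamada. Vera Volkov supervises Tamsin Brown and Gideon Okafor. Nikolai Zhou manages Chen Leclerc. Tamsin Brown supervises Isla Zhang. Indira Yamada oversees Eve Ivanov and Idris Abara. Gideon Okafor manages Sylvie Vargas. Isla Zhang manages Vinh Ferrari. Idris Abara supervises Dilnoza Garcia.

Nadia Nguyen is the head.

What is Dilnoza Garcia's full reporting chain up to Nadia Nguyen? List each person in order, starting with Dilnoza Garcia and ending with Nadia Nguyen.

Dilnoza Garcia -> Idris Abara -> Indira Yamada -> Harriet Ahmed -> Carmen Rossi -> Elena Ishikawa -> Wendy Singh -> Nadia Nguyen

Dilnoza Garcia reports to Idris Abara. Idris Abara reports to Indira Yamada. Indira Yamada reports to Harriet Ahmed. Harriet Ahmed reports to Carmen Rossi. Carmen Rossi reports to Elena Ishikawa. Elena Ishikawa reports to Wendy Singh. Wendy Singh reports to Nadia Nguyen. Nadia Nguyen is at the top.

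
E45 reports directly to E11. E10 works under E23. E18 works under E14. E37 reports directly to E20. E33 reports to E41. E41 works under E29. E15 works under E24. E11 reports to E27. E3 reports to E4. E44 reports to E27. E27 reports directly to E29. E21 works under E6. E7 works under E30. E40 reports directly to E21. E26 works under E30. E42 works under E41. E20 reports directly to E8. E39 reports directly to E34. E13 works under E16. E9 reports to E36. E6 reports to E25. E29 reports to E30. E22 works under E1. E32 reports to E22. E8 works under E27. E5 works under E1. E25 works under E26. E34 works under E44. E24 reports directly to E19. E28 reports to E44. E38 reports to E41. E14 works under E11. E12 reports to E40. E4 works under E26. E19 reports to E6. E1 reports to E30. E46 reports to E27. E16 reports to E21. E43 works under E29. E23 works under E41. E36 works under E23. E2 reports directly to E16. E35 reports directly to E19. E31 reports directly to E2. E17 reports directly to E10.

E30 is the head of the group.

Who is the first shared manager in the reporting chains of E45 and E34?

E45's chain of managers is E11, E27, E29, E30. E34's chain of managers is E44, E27, E29, E30. The first manager that appears in both chains is E27.

E27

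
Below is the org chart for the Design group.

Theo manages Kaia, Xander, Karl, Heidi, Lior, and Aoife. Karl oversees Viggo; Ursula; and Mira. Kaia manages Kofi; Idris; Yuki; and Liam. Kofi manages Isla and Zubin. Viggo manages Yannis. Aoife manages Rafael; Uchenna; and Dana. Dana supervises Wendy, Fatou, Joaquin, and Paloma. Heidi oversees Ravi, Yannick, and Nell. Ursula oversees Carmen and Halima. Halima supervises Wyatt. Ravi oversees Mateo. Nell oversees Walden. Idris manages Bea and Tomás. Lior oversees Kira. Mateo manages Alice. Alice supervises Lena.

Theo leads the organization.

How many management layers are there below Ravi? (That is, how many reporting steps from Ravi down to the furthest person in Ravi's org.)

The longest chain under Ravi runs Ravi → Mateo → Alice → Lena, which is 3 levels below Ravi.

3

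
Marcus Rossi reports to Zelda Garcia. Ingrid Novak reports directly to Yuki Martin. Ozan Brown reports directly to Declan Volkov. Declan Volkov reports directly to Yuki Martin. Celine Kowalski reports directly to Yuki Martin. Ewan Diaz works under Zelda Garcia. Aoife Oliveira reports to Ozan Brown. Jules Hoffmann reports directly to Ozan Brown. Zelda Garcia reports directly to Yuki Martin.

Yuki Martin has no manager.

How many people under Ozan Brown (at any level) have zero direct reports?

The people in Ozan Brown's organization with no one reporting to them are Aoife Oliveira, Jules Hoffmann. That is 2.

2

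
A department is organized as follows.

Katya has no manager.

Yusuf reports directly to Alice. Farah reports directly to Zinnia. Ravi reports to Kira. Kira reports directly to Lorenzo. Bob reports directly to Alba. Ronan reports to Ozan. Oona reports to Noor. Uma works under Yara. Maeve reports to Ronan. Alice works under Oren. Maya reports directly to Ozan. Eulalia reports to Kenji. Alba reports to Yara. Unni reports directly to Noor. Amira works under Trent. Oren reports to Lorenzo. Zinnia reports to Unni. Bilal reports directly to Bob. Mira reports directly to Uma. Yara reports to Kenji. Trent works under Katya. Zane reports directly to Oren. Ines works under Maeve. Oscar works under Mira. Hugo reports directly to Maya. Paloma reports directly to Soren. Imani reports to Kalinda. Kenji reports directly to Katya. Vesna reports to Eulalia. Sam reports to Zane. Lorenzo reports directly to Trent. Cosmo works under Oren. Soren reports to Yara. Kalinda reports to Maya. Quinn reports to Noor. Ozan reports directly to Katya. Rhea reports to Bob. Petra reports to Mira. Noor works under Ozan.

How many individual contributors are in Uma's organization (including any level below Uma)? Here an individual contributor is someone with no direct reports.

The people in Uma's organization with no one reporting to them are Petra, Oscar. That is 2.

2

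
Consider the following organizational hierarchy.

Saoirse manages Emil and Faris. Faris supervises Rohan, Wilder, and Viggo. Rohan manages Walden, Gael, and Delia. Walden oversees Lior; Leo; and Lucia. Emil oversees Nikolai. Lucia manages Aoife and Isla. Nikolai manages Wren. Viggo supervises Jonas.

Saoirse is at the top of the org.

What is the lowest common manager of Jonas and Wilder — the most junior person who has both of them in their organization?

Jonas's chain of managers is Viggo, Faris, Saoirse. Wilder's chain of managers is Faris, Saoirse. The first manager that appears in both chains is Faris.

Faris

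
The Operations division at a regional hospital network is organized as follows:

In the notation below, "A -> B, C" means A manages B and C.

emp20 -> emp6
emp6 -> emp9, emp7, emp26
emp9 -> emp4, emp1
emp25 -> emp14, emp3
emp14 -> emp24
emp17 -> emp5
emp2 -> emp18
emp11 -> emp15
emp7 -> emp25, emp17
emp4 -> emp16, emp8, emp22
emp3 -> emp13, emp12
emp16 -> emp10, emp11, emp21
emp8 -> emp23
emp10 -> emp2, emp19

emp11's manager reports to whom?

emp11 reports to emp16, and emp16 reports to emp4. So emp11's skip-level manager is emp4.

emp4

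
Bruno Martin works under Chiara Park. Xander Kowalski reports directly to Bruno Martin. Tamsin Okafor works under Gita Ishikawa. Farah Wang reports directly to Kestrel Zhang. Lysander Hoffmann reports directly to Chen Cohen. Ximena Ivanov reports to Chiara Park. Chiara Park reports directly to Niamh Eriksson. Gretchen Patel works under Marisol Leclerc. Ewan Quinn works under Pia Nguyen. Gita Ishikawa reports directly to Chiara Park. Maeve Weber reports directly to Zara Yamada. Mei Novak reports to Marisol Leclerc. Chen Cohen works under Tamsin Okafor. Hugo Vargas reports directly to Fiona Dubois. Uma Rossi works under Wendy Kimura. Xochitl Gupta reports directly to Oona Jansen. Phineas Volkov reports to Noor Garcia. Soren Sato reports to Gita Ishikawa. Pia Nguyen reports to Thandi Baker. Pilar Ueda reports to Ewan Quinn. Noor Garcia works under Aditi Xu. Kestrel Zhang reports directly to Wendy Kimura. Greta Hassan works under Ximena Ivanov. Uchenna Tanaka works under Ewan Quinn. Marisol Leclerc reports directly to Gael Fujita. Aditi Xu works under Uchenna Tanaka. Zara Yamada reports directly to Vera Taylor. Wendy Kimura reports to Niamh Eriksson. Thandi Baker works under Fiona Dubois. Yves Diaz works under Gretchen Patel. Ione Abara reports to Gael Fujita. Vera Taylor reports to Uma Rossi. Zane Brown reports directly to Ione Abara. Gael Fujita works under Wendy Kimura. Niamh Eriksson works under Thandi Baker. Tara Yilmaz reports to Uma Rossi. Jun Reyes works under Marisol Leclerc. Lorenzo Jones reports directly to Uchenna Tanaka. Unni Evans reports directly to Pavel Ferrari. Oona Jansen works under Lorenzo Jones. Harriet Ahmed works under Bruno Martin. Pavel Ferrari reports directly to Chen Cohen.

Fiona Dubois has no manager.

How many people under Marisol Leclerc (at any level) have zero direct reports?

3

The people in Marisol Leclerc's organization with no one reporting to them are Jun Reyes, Mei Novak, Yves Diaz. That is 3.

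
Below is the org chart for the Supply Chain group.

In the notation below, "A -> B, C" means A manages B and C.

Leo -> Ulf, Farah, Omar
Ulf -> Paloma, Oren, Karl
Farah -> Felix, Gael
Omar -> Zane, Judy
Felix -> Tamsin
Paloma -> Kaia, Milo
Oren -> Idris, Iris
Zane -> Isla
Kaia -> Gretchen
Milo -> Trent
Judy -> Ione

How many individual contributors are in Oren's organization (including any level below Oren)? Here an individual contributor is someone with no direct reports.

The people in Oren's organization with no one reporting to them are Iris, Idris. That is 2.

2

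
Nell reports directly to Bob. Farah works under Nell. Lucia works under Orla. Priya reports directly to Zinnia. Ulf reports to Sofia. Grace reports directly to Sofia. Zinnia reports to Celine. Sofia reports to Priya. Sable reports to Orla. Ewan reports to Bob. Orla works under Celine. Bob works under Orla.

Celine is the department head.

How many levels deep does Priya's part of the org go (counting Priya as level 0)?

2

The longest chain under Priya runs Priya → Sofia → Ulf, which is 2 levels below Priya.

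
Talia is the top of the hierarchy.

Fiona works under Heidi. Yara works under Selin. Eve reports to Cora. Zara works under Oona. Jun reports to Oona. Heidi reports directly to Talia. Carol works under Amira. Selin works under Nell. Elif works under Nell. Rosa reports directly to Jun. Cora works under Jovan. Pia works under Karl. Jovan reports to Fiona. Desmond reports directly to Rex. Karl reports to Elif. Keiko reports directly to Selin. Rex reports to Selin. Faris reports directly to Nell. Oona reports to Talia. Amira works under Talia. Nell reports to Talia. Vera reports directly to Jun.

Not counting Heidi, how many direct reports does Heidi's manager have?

Heidi reports to Talia. Talia's other direct reports are Oona, Nell, Amira — 3 peers.

3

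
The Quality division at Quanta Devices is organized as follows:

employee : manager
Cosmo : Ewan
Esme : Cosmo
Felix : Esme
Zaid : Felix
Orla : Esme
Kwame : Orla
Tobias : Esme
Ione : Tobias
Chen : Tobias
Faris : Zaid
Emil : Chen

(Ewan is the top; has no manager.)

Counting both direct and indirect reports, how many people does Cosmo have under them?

10

Cosmo directly manages Esme. Under Esme: Tobias, Chen, Emil, Ione, Orla, Kwame, Felix, Zaid, Faris (9). That's 10 in total.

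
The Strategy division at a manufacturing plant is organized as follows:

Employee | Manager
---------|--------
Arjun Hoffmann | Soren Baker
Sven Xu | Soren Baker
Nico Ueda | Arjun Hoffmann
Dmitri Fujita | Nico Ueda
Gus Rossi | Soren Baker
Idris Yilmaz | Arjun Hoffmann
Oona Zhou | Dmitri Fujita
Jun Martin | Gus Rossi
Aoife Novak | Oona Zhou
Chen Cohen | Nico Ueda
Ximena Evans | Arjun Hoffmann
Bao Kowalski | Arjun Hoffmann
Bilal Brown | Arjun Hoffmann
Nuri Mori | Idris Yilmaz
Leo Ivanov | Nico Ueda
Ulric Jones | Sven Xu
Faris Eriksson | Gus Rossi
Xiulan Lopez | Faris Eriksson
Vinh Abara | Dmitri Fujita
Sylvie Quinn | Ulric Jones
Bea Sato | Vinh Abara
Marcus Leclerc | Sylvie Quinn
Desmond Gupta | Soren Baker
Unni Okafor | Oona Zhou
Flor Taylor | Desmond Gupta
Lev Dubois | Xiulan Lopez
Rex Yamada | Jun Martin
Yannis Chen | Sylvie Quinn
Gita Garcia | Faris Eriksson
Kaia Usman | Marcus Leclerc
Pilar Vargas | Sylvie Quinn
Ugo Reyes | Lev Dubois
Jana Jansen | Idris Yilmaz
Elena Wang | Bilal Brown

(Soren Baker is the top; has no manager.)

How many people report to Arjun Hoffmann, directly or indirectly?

16

Arjun Hoffmann directly manages Nico Ueda, Idris Yilmaz, Ximena Evans, Bao Kowalski, Bilal Brown. Under Nico Ueda: Leo Ivanov, Chen Cohen, Dmitri Fujita, Vinh Abara, Bea Sato, Oona Zhou, Unni Okafor, Aoife Novak (8). Under Idris Yilmaz: Jana Jansen, Nuri Mori (2). Ximena Evans has no reports. Bao Kowalski has no reports. Under Bilal Brown: Elena Wang (1). So Arjun Hoffmann's organization is 5 direct reports plus everyone under them: 9 + 3 + 1 + 1 + 2 = 16.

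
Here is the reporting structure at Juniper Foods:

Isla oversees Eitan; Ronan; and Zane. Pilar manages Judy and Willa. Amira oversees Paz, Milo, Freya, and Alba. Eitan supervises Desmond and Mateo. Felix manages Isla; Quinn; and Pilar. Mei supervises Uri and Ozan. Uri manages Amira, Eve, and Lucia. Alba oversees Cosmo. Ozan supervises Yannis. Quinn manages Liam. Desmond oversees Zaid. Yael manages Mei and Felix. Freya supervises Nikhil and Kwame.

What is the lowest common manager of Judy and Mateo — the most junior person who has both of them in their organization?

Judy's chain of managers is Pilar, Felix, Yael. Mateo's chain of managers is Eitan, Isla, Felix, Yael. The first manager that appears in both chains is Felix.

Felix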